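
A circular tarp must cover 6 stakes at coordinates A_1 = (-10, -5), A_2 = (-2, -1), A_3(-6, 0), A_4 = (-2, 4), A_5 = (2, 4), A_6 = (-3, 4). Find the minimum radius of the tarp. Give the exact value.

The farthest pair is A_1–A_5 with squared distance 225. The circle on this segment as diameter has centre (-4, -0.5) and r² = 225/4 = 56.25.
Check A_2: distance² to centre = 4.25 ≤ 56.25, so it lies inside.
All remaining points lie in this disk, and no smaller disk contains both endpoints, so this is the minimum enclosing circle.
r = √(56.25) = 7.5.

7.5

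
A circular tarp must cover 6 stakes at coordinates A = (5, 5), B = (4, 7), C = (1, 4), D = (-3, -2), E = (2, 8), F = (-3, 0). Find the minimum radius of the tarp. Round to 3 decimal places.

By Welzl's lemma the MEC is supported by two points (diametrically opposite) or three points (on a circumcircle).
The farthest pair is B–D with squared distance 130. The circle on this segment as diameter has centre (0.5, 2.5) and r² = 130/4 = 32.5.
Check A: distance² to centre = 26.5 ≤ 32.5, so it lies inside.
All remaining points lie in this disk, and no smaller disk contains both endpoints, so this is the minimum enclosing circle.
r = √(32.5) ≈ 5.701.

5.701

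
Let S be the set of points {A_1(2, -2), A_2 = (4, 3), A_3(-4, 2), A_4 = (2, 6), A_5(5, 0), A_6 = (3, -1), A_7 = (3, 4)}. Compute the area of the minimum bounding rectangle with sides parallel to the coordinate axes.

x ranges over [-4, 5], width 9.
y ranges over [-2, 6], height 8.
Area = 9 × 8 = 72.

72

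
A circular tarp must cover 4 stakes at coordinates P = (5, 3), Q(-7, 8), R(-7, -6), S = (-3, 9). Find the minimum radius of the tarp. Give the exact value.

8.125

A smallest enclosing disk is always determined by at most three of the input points on its boundary.
The minimum enclosing circle is determined by three boundary points: P, Q, R.
Their circumcentre is (-2.875, 1) with r² = 66.015625.
The farthest remaining point S is at distance² 64.015625 ≤ 66.015625.
r = √(66.015625) = 8.125.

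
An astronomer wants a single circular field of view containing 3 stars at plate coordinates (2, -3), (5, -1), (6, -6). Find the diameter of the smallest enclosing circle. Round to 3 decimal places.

5.407

Call the three points A, B, C in the order given.
Side lengths²: AB² = 13, AC² = 25, BC² = 26.
Since BC² = 26 < 25 + 13 = 38, the triangle is acute, so the smallest enclosing circle is the circumcircle.
Circumcentre = (157/34, -125/34), r² = 4225/578.
Diameter = 2r = 2√(4225/578) ≈ 5.407.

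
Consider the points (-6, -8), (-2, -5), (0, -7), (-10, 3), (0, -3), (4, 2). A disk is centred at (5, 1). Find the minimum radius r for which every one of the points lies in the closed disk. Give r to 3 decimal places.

15.133

The required radius is the distance from (5, 1) to the farthest point.
Squared distances: 202, 85, 89, 229, 41, 2.
Maximum is 229, attained at (-10, 3).
r = √229 ≈ 15.133.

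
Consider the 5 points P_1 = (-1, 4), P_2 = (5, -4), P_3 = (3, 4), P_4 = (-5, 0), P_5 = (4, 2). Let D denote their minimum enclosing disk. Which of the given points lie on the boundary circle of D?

P_2, P_3, P_4

A smallest enclosing disk is always determined by at most three of the input points on its boundary.
The minimum enclosing circle is determined by three boundary points: P_2, P_3, P_4.
Their circumcentre is (4/9, -8/9) with r² = 2465/81.
The farthest remaining point P_1 is at distance² 2105/81 ≤ 2465/81.
The points at distance exactly r from the centre are P_2, P_3, P_4 — 3 points.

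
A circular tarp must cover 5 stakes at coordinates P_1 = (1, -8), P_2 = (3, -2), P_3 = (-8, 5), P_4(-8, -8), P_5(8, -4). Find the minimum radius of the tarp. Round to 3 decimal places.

9.461

A smallest enclosing disk is always determined by at most three of the input points on its boundary.
The minimum enclosing circle is determined by three boundary points: P_3, P_4, P_5.
Their circumcentre is (-1.125, -1.5) with r² = 89.515625.
The farthest remaining point P_1 is at distance² 46.765625 ≤ 89.515625.
r = √(89.515625) ≈ 9.461.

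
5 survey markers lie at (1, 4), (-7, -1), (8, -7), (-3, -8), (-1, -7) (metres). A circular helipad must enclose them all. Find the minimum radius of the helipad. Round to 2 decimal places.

A smallest enclosing disk is always determined by at most three of the input points on its boundary.
The farthest pair is (-7, -1)–(8, -7) with squared distance 261. The circle on this segment as diameter has centre (0.5, -4) and r² = 261/4 = 65.25.
Check (1, 4): distance² to centre = 64.25 ≤ 65.25, so it lies inside.
All remaining points lie in this disk, and no smaller disk contains both endpoints, so this is the minimum enclosing circle.
r = √(65.25) ≈ 8.08.

8.08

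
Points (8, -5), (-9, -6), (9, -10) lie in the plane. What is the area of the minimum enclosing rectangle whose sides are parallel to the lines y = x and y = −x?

In coordinates u = x + y, v = x − y the rectangle is axis-aligned; the map (x,y)→(u,v) scales areas by 2.
u-values: 3, -15, -1; range = 3 − (-15) = 18.
v-values: 13, -3, 19; range = 19 − (-3) = 22.
Area = (18 × 22) / 2 = 198.

198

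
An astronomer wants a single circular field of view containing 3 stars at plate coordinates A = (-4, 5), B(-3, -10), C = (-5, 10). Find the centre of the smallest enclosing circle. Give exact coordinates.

Side lengths²: AB² = 226, AC² = 26, BC² = 404.
Since BC² = 404 ≥ 226 + 26 = 252, the angle opposite BC is not acute, so the smallest enclosing circle has BC as diameter.
Centre = midpoint of BC = (-4, 0), r² = 404/4 = 101.
Centre = (-4, 0).

(-4, 0)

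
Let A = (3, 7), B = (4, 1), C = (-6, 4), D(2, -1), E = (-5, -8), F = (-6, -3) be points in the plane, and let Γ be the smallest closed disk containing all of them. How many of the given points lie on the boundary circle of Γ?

The minimum enclosing circle of a finite set is fixed by two of the points (as a diameter) or three (as a circumcircle).
The farthest pair is A–E with squared distance 289. The circle on this segment as diameter has centre (-1, -0.5) and r² = 289/4 = 72.25.
Check B: distance² to centre = 27.25 ≤ 72.25, so it lies inside.
All remaining points lie in this disk, and no smaller disk contains both endpoints, so this is the minimum enclosing circle.
The points at distance exactly r from the centre are A, E — 2 points.

2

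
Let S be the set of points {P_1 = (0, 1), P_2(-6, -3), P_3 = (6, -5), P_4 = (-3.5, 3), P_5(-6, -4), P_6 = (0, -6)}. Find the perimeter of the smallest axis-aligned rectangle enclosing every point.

42

Width = max x − min x = 6 − (-6) = 12.
Height = max y − min y = 3 − (-6) = 9.
Perimeter = 2(12 + 9) = 42.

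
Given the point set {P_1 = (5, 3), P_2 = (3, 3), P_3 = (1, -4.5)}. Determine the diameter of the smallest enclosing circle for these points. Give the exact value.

8.5

Side lengths²: P_1P_2² = 4, P_1P_3² = 72.25, P_2P_3² = 60.25.
Since P_1P_3² = 72.25 ≥ 60.25 + 4 = 64.25, the angle opposite P_1P_3 is not acute, so the smallest enclosing circle has P_1P_3 as diameter.
Centre = midpoint of P_1P_3 = (3, -0.75), r² = 72.25/4 = 18.0625.
Diameter = 2r = 2√(18.0625) = 8.5.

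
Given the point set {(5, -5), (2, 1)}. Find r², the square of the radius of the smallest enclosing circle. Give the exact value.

11.25

The smallest circle enclosing two points has them as diameter endpoints.
Centre = midpoint = (3.5, -2); r² = |(5, -5)−(2, 1)|²/4 = 45/4 = 11.25.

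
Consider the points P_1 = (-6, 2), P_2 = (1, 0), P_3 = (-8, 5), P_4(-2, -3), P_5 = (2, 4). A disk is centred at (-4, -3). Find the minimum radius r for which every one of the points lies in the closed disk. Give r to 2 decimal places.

9.22

The required radius is the distance from (-4, -3) to the farthest point.
Squared distances: 29, 34, 80, 4, 85.
Maximum is 85, attained at P_5.
r = √85 ≈ 9.22.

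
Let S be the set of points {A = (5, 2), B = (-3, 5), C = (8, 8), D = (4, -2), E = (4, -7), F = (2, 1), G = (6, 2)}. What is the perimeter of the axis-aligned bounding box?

52

Width = max x − min x = 8 − (-3) = 11.
Height = max y − min y = 8 − (-7) = 15.
Perimeter = 2(11 + 15) = 52.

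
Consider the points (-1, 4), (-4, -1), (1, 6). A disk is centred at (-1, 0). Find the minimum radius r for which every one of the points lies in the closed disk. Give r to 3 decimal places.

The required radius is the distance from (-1, 0) to the farthest point.
Squared distances: 16, 10, 40.
Maximum is 40, attained at (1, 6).
r = √40 ≈ 6.325.

6.325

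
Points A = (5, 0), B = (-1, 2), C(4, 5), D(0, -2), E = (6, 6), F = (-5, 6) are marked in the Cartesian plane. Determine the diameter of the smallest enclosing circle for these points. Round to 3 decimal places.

By Welzl's lemma the MEC is supported by two points (diametrically opposite) or three points (on a circumcircle).
The minimum enclosing circle is determined by three boundary points: A, E, F.
Their circumcentre is (0.5, 23/6) with r² = 629/18.
The farthest remaining point D is at distance² 617/18 ≤ 629/18.
Diameter = 2r = 2√(629/18) ≈ 11.823.

11.823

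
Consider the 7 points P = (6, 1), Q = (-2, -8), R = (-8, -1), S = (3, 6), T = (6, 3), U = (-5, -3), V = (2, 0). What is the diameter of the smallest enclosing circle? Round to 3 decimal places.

A smallest enclosing disk is always determined by at most three of the input points on its boundary.
The minimum enclosing circle is determined by three boundary points: Q, R, S.
Their circumcentre is (-0.5, -9/14) with r² = 5525/98.
The farthest remaining point T is at distance² 5441/98 ≤ 5525/98.
Diameter = 2r = 2√(5525/98) ≈ 15.017.

15.017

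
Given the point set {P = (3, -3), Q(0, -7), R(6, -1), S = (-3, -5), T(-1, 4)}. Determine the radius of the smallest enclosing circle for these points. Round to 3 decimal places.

5.599

The minimum enclosing circle is determined by three boundary points: Q, R, T.
Their circumcentre is (5/12, -17/12) with r² = 2257/72.
The farthest remaining point S is at distance² 1765/72 ≤ 2257/72.
r = √(2257/72) ≈ 5.599.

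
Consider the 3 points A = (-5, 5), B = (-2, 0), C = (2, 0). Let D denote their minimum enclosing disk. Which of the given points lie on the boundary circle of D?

Side lengths²: AB² = 34, AC² = 74, BC² = 16.
Since AC² = 74 ≥ 34 + 16 = 50, the angle opposite AC is not acute, so the smallest enclosing circle has AC as diameter.
Centre = midpoint of AC = (-1.5, 2.5), r² = 74/4 = 18.5.
The points at distance exactly r from the centre are A, C — 2 points.

A, C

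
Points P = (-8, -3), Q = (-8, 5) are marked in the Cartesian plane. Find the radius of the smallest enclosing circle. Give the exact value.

The smallest circle enclosing two points has them as diameter endpoints.
Centre = midpoint = (-8, 1); r² = |PQ|²/4 = 64/4 = 16.
r = √16 = 4.

4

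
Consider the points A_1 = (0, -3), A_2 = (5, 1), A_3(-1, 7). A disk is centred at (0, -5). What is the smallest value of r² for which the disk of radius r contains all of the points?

145

The required radius is the distance from (0, -5) to the farthest point.
Squared distances: 4, 61, 145.
Maximum is 145, attained at A_3.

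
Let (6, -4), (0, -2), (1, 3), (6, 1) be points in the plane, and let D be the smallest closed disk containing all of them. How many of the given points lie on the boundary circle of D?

By Welzl's lemma the MEC is supported by two points (diametrically opposite) or three points (on a circumcircle).
The farthest pair is (6, -4)–(1, 3) with squared distance 74. The circle on this segment as diameter has centre (3.5, -0.5) and r² = 74/4 = 18.5.
Check (0, -2): distance² to centre = 14.5 ≤ 18.5, so it lies inside.
All remaining points lie in this disk, and no smaller disk contains both endpoints, so this is the minimum enclosing circle.
The points at distance exactly r from the centre are (6, -4), (1, 3) — 2 points.

2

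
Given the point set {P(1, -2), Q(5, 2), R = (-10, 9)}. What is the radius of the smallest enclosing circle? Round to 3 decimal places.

8.276

Side lengths²: PQ² = 32, PR² = 242, QR² = 274.
Since QR² = 274 ≥ 242 + 32 = 274, the angle opposite QR is not acute, so the smallest enclosing circle has QR as diameter.
Centre = midpoint of QR = (-2.5, 5.5), r² = 274/4 = 68.5.
r = √(68.5) ≈ 8.276.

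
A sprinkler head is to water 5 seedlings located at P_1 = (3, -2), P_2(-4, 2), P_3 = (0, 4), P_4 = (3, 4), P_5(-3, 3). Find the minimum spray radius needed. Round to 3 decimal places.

4.192

The minimum enclosing circle of a finite set is fixed by two of the points (as a diameter) or three (as a circumcircle).
The minimum enclosing circle is determined by three boundary points: P_1, P_2, P_4.
Their circumcentre is (1/14, 1) with r² = 3445/196.
The farthest remaining point P_5 is at distance² 2633/196 ≤ 3445/196.
r = √(3445/196) ≈ 4.192.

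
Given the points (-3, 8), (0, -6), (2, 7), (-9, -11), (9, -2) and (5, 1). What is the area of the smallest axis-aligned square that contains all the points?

361

The bounding box has width 18 and height 19.
An axis-aligned square enclosing the set must have side ≥ max(width, height).
So the minimum side is max(18, 19) = 19.
Area = 19² = 361.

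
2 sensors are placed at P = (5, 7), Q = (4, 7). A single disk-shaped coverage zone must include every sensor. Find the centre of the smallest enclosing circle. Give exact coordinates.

The smallest circle enclosing two points has them as diameter endpoints.
Centre = midpoint = (4.5, 7); r² = |PQ|²/4 = 1/4 = 0.25.
Centre = (4.5, 7).

(4.5, 7)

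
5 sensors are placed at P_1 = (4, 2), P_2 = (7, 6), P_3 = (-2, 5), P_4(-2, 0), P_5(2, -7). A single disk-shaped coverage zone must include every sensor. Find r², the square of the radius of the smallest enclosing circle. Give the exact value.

A smallest enclosing disk is always determined by at most three of the input points on its boundary.
The minimum enclosing circle is determined by three boundary points: P_2, P_3, P_5.
Their circumcentre is (87/28, 1/28) with r² = 19885/392.
The farthest remaining point P_4 is at distance² 10225/392 ≤ 19885/392.

19885/392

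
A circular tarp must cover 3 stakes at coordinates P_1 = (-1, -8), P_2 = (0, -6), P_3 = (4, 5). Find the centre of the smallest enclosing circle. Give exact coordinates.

(1.5, -1.5)

Side lengths²: P_1P_2² = 5, P_1P_3² = 194, P_2P_3² = 137.
Since P_1P_3² = 194 ≥ 137 + 5 = 142, the angle opposite P_1P_3 is not acute, so the smallest enclosing circle has P_1P_3 as diameter.
Centre = midpoint of P_1P_3 = (1.5, -1.5), r² = 194/4 = 48.5.
Centre = (1.5, -1.5).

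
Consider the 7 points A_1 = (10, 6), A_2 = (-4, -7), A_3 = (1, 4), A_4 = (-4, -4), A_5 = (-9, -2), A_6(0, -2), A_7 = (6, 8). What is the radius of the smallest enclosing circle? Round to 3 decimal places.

10.308

By Welzl's lemma the MEC is supported by two points (diametrically opposite) or three points (on a circumcircle).
The farthest pair is A_1–A_5 with squared distance 425. The circle on this segment as diameter has centre (0.5, 2) and r² = 425/4 = 106.25.
Check A_2: distance² to centre = 101.25 ≤ 106.25, so it lies inside.
All remaining points lie in this disk, and no smaller disk contains both endpoints, so this is the minimum enclosing circle.
r = √(106.25) ≈ 10.308.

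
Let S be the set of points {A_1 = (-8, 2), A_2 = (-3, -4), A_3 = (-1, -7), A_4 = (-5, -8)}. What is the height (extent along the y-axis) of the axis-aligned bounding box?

10

max y = 2, min y = -8, so height = 10.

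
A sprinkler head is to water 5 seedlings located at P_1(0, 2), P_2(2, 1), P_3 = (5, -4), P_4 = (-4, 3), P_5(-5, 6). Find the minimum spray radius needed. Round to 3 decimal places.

7.071

By Welzl's lemma the MEC is supported by two points (diametrically opposite) or three points (on a circumcircle).
The farthest pair is P_3–P_5 with squared distance 200. The circle on this segment as diameter has centre (0, 1) and r² = 200/4 = 50.
Check P_1: distance² to centre = 1 ≤ 50, so it lies inside.
All remaining points lie in this disk, and no smaller disk contains both endpoints, so this is the minimum enclosing circle.
r = √50 ≈ 7.071.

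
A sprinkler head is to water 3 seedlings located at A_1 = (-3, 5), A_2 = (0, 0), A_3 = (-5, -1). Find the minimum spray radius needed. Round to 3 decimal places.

3.358

Side lengths²: A_1A_2² = 34, A_1A_3² = 40, A_2A_3² = 26.
Since A_1A_3² = 40 < 34 + 26 = 60, the triangle is acute, so the smallest enclosing circle is the circumcircle.
Circumcentre = (-41/14, 23/14), r² = 1105/98.
r = √(1105/98) ≈ 3.358.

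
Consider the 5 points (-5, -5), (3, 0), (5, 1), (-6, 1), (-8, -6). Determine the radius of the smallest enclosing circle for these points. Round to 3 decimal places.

7.382

By Welzl's lemma the MEC is supported by two points (diametrically opposite) or three points (on a circumcircle).
The farthest pair is (5, 1)–(-8, -6) with squared distance 218. The circle on this segment as diameter has centre (-1.5, -2.5) and r² = 218/4 = 54.5.
Check (-5, -5): distance² to centre = 18.5 ≤ 54.5, so it lies inside.
All remaining points lie in this disk, and no smaller disk contains both endpoints, so this is the minimum enclosing circle.
r = √(54.5) ≈ 7.382.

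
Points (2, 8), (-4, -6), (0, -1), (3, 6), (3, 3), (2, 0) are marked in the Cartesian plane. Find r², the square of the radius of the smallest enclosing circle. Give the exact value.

The minimum enclosing circle of a finite set is fixed by two of the points (as a diameter) or three (as a circumcircle).
The farthest pair is (2, 8)–(-4, -6) with squared distance 232. The circle on this segment as diameter has centre (-1, 1) and r² = 232/4 = 58.
Check (0, -1): distance² to centre = 5 ≤ 58, so it lies inside.
All remaining points lie in this disk, and no smaller disk contains both endpoints, so this is the minimum enclosing circle.

58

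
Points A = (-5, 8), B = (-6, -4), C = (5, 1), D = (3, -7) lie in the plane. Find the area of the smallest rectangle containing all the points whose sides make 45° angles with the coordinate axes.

184

In coordinates u = x + y, v = x − y the rectangle is axis-aligned; the map (x,y)→(u,v) scales areas by 2.
u-values: 3, -10, 6, -4; range = 6 − (-10) = 16.
v-values: -13, -2, 4, 10; range = 10 − (-13) = 23.
Area = (16 × 23) / 2 = 184.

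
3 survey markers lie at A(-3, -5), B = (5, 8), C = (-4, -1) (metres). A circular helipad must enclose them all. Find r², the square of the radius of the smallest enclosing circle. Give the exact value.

Side lengths²: AB² = 233, AC² = 17, BC² = 162.
Since AB² = 233 ≥ 162 + 17 = 179, the angle opposite AB is not acute, so the smallest enclosing circle has AB as diameter.
Centre = midpoint of AB = (1, 1.5), r² = 233/4 = 58.25.

58.25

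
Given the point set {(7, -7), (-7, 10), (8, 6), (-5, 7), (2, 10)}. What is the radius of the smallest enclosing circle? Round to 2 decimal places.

A smallest enclosing disk is always determined by at most three of the input points on its boundary.
The farthest pair is (7, -7)–(-7, 10) with squared distance 485. The circle on this segment as diameter has centre (0, 1.5) and r² = 485/4 = 121.25.
Check (8, 6): distance² to centre = 84.25 ≤ 121.25, so it lies inside.
All remaining points lie in this disk, and no smaller disk contains both endpoints, so this is the minimum enclosing circle.
r = √(121.25) ≈ 11.01.

11.01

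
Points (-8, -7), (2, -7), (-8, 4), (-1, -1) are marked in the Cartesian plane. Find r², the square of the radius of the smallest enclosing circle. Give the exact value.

The farthest pair is (2, -7)–(-8, 4) with squared distance 221. The circle on this segment as diameter has centre (-3, -1.5) and r² = 221/4 = 55.25.
Check (-8, -7): distance² to centre = 55.25 ≤ 55.25, so it lies inside.
All remaining points lie in this disk, and no smaller disk contains both endpoints, so this is the minimum enclosing circle.

55.25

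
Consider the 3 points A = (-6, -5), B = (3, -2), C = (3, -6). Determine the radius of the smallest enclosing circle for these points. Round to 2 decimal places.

4.77

Side lengths²: AB² = 90, AC² = 82, BC² = 16.
Since AB² = 90 < 82 + 16 = 98, the triangle is acute, so the smallest enclosing circle is the circumcircle.
Circumcentre = (-4/3, -4), r² = 205/9.
r = √(205/9) ≈ 4.77.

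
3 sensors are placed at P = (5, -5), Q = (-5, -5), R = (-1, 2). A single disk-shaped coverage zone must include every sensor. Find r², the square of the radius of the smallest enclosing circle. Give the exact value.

5525/196

Side lengths²: PQ² = 100, PR² = 85, QR² = 65.
Since PQ² = 100 < 85 + 65 = 150, the triangle is acute, so the smallest enclosing circle is the circumcircle.
Circumcentre = (0, -45/14), r² = 5525/196.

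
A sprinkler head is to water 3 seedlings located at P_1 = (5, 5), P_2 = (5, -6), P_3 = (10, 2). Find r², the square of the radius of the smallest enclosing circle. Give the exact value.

30.26

Side lengths²: P_1P_2² = 121, P_1P_3² = 34, P_2P_3² = 89.
Since P_1P_2² = 121 < 89 + 34 = 123, the triangle is acute, so the smallest enclosing circle is the circumcircle.
Circumcentre = (5.1, -0.5), r² = 30.26.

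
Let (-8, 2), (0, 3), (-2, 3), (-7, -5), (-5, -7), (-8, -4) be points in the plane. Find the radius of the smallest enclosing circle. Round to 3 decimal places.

The minimum enclosing circle of a finite set is fixed by two of the points (as a diameter) or three (as a circumcircle).
The minimum enclosing circle is determined by three boundary points: (-8, 2), (0, 3), (-5, -7).
Their circumcentre is (-3.5, -1.5) with r² = 32.5.
The farthest remaining point (-8, -4) is at distance² 26.5 ≤ 32.5.
r = √(32.5) ≈ 5.701.

5.701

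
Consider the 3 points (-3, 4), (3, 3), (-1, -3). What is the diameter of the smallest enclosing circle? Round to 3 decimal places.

Call the three points A, B, C in the order given.
Side lengths²: AB² = 37, AC² = 53, BC² = 52.
Since AC² = 53 < 52 + 37 = 89, the triangle is acute, so the smallest enclosing circle is the circumcircle.
Circumcentre = (-0.425, 0.95), r² = 15.933125.
Diameter = 2r = 2√(15.933125) ≈ 7.983.

7.983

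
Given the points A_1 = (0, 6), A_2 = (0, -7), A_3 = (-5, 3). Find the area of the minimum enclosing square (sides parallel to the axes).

The bounding box has width 5 and height 13.
An axis-aligned square enclosing the set must have side ≥ max(width, height).
So the minimum side is max(5, 13) = 13.
Area = 13² = 169.

169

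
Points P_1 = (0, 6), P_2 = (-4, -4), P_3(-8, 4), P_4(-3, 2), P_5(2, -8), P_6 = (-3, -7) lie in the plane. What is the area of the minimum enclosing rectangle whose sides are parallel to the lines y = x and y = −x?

176

In coordinates u = x + y, v = x − y the rectangle is axis-aligned; the map (x,y)→(u,v) scales areas by 2.
u-values: 6, -8, -4, -1, -6, -10; range = 6 − (-10) = 16.
v-values: -6, 0, -12, -5, 10, 4; range = 10 − (-12) = 22.
Area = (16 × 22) / 2 = 176.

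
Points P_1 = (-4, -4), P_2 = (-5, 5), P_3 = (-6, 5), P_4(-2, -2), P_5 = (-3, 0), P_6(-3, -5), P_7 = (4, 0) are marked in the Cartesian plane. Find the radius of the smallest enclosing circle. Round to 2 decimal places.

5.91

The minimum enclosing circle is determined by three boundary points: P_3, P_6, P_7.
Their circumcentre is (-63/34, 27/34) with r² = 20165/578.
The farthest remaining point P_1 is at distance² 15949/578 ≤ 20165/578.
r = √(20165/578) ≈ 5.91.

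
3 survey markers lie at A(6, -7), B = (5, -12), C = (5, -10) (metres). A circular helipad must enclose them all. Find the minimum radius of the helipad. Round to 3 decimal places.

2.550

Side lengths²: AB² = 26, AC² = 10, BC² = 4.
Since AB² = 26 ≥ 10 + 4 = 14, the angle opposite AB is not acute, so the smallest enclosing circle has AB as diameter.
Centre = midpoint of AB = (5.5, -9.5), r² = 26/4 = 6.5.
r = √(6.5) ≈ 2.550.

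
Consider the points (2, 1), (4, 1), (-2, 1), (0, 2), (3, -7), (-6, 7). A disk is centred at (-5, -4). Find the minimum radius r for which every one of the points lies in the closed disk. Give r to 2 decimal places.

The required radius is the distance from (-5, -4) to the farthest point.
Squared distances: 74, 106, 34, 61, 73, 122.
Maximum is 122, attained at (-6, 7).
r = √122 ≈ 11.05.

11.05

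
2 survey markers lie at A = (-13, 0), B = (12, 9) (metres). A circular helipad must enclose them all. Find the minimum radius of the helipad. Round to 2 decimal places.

The smallest circle enclosing two points has them as diameter endpoints.
Centre = midpoint = (-0.5, 4.5); r² = |AB|²/4 = 706/4 = 176.5.
r = √(176.5) ≈ 13.29.

13.29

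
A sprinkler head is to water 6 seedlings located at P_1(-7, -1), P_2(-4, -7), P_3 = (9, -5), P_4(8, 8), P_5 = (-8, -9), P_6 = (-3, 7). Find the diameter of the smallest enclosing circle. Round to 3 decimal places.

23.345

A smallest enclosing disk is always determined by at most three of the input points on its boundary.
The farthest pair is P_4–P_5 with squared distance 545. The circle on this segment as diameter has centre (0, -0.5) and r² = 545/4 = 136.25.
Check P_1: distance² to centre = 49.25 ≤ 136.25, so it lies inside.
All remaining points lie in this disk, and no smaller disk contains both endpoints, so this is the minimum enclosing circle.
Diameter = 2r = 2√(136.25) ≈ 23.345.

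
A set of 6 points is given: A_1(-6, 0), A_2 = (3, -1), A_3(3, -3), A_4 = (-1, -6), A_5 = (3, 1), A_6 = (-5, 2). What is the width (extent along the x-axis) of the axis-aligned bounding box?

max x = 3, min x = -6, so width = 9.

9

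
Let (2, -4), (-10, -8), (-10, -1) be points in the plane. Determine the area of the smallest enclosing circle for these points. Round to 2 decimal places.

Call the three points A, B, C in the order given.
Side lengths²: AB² = 160, AC² = 153, BC² = 49.
Since AB² = 160 < 153 + 49 = 202, the triangle is acute, so the smallest enclosing circle is the circumcircle.
Circumcentre = (-4.5, -4.5), r² = 42.5.
Area = π·r² = π·42.5 ≈ 133.52.

133.52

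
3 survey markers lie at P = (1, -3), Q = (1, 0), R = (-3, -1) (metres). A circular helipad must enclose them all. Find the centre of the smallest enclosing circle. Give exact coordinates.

Side lengths²: PQ² = 9, PR² = 20, QR² = 17.
Since PR² = 20 < 17 + 9 = 26, the triangle is acute, so the smallest enclosing circle is the circumcircle.
Circumcentre = (-0.75, -1.5), r² = 5.3125.
Centre = (-0.75, -1.5).

(-0.75, -1.5)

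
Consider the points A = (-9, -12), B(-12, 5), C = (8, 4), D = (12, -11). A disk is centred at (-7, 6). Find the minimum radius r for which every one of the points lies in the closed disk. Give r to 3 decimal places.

25.495

The required radius is the distance from (-7, 6) to the farthest point.
Squared distances: 328, 26, 229, 650.
Maximum is 650, attained at D.
r = √650 ≈ 25.495.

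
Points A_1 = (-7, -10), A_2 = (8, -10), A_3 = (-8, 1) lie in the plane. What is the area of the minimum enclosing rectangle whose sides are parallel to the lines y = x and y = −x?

In coordinates u = x + y, v = x − y the rectangle is axis-aligned; the map (x,y)→(u,v) scales areas by 2.
u-values: -17, -2, -7; range = -2 − (-17) = 15.
v-values: 3, 18, -9; range = 18 − (-9) = 27.
Area = (15 × 27) / 2 = 202.5.

202.5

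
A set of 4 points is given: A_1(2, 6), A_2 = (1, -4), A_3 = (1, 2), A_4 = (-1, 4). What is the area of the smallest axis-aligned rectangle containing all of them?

x ranges over [-1, 2], width 3.
y ranges over [-4, 6], height 10.
Area = 3 × 10 = 30.

30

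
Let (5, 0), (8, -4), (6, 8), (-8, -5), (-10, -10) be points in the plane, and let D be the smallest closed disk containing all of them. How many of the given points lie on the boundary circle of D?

2

A smallest enclosing disk is always determined by at most three of the input points on its boundary.
The farthest pair is (6, 8)–(-10, -10) with squared distance 580. The circle on this segment as diameter has centre (-2, -1) and r² = 580/4 = 145.
Check (5, 0): distance² to centre = 50 ≤ 145, so it lies inside.
All remaining points lie in this disk, and no smaller disk contains both endpoints, so this is the minimum enclosing circle.
The points at distance exactly r from the centre are (6, 8), (-10, -10) — 2 points.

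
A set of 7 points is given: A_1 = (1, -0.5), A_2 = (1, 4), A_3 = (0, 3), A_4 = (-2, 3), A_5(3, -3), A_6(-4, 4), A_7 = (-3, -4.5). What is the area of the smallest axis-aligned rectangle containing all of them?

59.5

x ranges over [-4, 3], width 7.
y ranges over [-4.5, 4], height 8.5.
Area = 7 × 8.5 = 59.5.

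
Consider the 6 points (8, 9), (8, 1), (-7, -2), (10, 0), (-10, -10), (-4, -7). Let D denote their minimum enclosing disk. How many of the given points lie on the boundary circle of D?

2

The farthest pair is (8, 9)–(-10, -10) with squared distance 685. The circle on this segment as diameter has centre (-1, -0.5) and r² = 685/4 = 171.25.
Check (8, 1): distance² to centre = 83.25 ≤ 171.25, so it lies inside.
All remaining points lie in this disk, and no smaller disk contains both endpoints, so this is the minimum enclosing circle.
The points at distance exactly r from the centre are (8, 9), (-10, -10) — 2 points.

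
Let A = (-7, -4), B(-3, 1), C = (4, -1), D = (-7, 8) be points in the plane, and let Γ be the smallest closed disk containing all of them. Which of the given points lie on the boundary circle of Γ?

The minimum enclosing circle is determined by three boundary points: A, C, D.
Their circumcentre is (-30/11, 2) with r² = 6565/121.
The farthest remaining point B is at distance² 130/121 ≤ 6565/121.
The points at distance exactly r from the centre are A, C, D — 3 points.

A, C, D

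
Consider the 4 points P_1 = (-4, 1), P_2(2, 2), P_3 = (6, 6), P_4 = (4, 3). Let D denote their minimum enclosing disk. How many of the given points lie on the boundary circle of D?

By Welzl's lemma the MEC is supported by two points (diametrically opposite) or three points (on a circumcircle).
The farthest pair is P_1–P_3 with squared distance 125. The circle on this segment as diameter has centre (1, 3.5) and r² = 125/4 = 31.25.
Check P_2: distance² to centre = 3.25 ≤ 31.25, so it lies inside.
All remaining points lie in this disk, and no smaller disk contains both endpoints, so this is the minimum enclosing circle.
The points at distance exactly r from the centre are P_1, P_3 — 2 points.

2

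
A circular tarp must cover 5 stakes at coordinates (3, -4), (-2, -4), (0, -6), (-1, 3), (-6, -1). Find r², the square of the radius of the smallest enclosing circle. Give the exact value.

By Welzl's lemma the MEC is supported by two points (diametrically opposite) or three points (on a circumcircle).
The minimum enclosing circle is determined by three boundary points: (3, -4), (-1, 3), (-6, -1).
Their circumcentre is (-43/34, -61/34) with r² = 13325/578.
The farthest remaining point (0, -6) is at distance² 11149/578 ≤ 13325/578.

13325/578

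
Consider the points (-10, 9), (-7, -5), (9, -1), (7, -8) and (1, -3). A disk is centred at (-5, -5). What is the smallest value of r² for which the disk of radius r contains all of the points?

The required radius is the distance from (-5, -5) to the farthest point.
Squared distances: 221, 4, 212, 153, 40.
Maximum is 221, attained at (-10, 9).

221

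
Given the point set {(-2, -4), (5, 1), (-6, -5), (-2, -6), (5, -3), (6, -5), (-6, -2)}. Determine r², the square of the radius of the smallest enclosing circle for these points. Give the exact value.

5809/144

The minimum enclosing circle is determined by three boundary points: (5, 1), (-6, -5), (6, -5).
Their circumcentre is (0, -35/12) with r² = 5809/144.
The farthest remaining point (-6, -2) is at distance² 5305/144 ≤ 5809/144.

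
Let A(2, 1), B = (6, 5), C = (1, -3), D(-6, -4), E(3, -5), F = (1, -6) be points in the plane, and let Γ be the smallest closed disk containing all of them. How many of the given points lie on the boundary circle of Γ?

A smallest enclosing disk is always determined by at most three of the input points on its boundary.
The farthest pair is B–D with squared distance 225. The circle on this segment as diameter has centre (0, 0.5) and r² = 225/4 = 56.25.
Check A: distance² to centre = 4.25 ≤ 56.25, so it lies inside.
All remaining points lie in this disk, and no smaller disk contains both endpoints, so this is the minimum enclosing circle.
The points at distance exactly r from the centre are B, D — 2 points.

2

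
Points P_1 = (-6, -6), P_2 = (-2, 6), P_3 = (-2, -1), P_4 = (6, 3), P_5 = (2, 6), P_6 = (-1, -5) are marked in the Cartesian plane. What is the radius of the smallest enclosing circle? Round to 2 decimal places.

The minimum enclosing circle is determined by three boundary points: P_1, P_4, P_5.
Their circumcentre is (-0.25, -7/6) with r² = 8125/144.
The farthest remaining point P_2 is at distance² 7837/144 ≤ 8125/144.
r = √(8125/144) ≈ 7.51.

7.51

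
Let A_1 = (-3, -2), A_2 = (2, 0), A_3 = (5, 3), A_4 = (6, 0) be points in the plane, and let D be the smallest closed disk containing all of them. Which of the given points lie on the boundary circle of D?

The minimum enclosing circle of a finite set is fixed by two of the points (as a diameter) or three (as a circumcircle).
The minimum enclosing circle is determined by three boundary points: A_1, A_3, A_4.
Their circumcentre is (73/58, 5/58) with r² = 37825/1682.
The farthest remaining point A_2 is at distance² 937/1682 ≤ 37825/1682.
The points at distance exactly r from the centre are A_1, A_3, A_4 — 3 points.

A_1, A_3, A_4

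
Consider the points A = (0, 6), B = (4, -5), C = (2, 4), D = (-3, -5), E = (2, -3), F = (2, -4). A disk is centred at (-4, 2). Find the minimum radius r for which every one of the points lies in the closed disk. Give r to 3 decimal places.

The required radius is the distance from (-4, 2) to the farthest point.
Squared distances: 32, 113, 40, 50, 61, 72.
Maximum is 113, attained at B.
r = √113 ≈ 10.630.

10.630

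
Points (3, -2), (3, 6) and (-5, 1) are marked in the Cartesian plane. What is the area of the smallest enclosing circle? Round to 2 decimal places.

Call the three points A, B, C in the order given.
Side lengths²: AB² = 64, AC² = 73, BC² = 89.
Since BC² = 89 < 73 + 64 = 137, the triangle is acute, so the smallest enclosing circle is the circumcircle.
Circumcentre = (-0.0625, 2), r² = 25.37890625.
Area = π·r² = π·25.37890625 ≈ 79.73.

79.73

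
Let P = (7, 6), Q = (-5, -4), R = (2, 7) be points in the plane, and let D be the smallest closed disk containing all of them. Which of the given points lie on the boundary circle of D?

Side lengths²: PQ² = 244, PR² = 26, QR² = 170.
Since PQ² = 244 ≥ 170 + 26 = 196, the angle opposite PQ is not acute, so the smallest enclosing circle has PQ as diameter.
Centre = midpoint of PQ = (1, 1), r² = 244/4 = 61.
The points at distance exactly r from the centre are P, Q — 2 points.

P, Q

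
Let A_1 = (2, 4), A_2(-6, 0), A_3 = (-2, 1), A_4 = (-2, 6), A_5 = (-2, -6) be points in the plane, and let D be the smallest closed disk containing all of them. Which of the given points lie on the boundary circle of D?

The farthest pair is A_4–A_5 with squared distance 144. The circle on this segment as diameter has centre (-2, 0) and r² = 144/4 = 36.
Check A_1: distance² to centre = 32 ≤ 36, so it lies inside.
All remaining points lie in this disk, and no smaller disk contains both endpoints, so this is the minimum enclosing circle.
The points at distance exactly r from the centre are A_4, A_5 — 2 points.

A_4, A_5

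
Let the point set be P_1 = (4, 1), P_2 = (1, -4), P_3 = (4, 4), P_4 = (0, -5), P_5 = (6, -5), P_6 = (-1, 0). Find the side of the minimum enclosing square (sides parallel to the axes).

The bounding box has width 7 and height 9.
An axis-aligned square enclosing the set must have side ≥ max(width, height).
So the minimum side is max(7, 9) = 9.

9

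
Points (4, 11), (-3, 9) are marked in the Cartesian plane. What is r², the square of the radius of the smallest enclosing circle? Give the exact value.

13.25

The smallest circle enclosing two points has them as diameter endpoints.
Centre = midpoint = (0.5, 10); r² = |(4, 11)−(-3, 9)|²/4 = 53/4 = 13.25.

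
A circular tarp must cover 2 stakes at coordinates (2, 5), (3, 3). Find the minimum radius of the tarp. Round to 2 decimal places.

The smallest circle enclosing two points has them as diameter endpoints.
Centre = midpoint = (2.5, 4); r² = |(2, 5)−(3, 3)|²/4 = 5/4 = 1.25.
r = √(1.25) ≈ 1.12.

1.12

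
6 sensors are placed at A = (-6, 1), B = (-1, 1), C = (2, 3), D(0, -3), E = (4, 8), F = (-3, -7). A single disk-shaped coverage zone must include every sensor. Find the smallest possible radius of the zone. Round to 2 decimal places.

By Welzl's lemma the MEC is supported by two points (diametrically opposite) or three points (on a circumcircle).
The farthest pair is E–F with squared distance 274. The circle on this segment as diameter has centre (0.5, 0.5) and r² = 274/4 = 68.5.
Check A: distance² to centre = 42.5 ≤ 68.5, so it lies inside.
All remaining points lie in this disk, and no smaller disk contains both endpoints, so this is the minimum enclosing circle.
r = √(68.5) ≈ 8.28.

8.28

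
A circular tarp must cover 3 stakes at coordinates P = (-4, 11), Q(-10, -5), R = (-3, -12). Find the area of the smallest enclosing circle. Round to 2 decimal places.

Side lengths²: PQ² = 292, PR² = 530, QR² = 98.
Since PR² = 530 ≥ 292 + 98 = 390, the angle opposite PR is not acute, so the smallest enclosing circle has PR as diameter.
Centre = midpoint of PR = (-3.5, -0.5), r² = 530/4 = 132.5.
Area = π·r² = π·132.5 ≈ 416.26.

416.26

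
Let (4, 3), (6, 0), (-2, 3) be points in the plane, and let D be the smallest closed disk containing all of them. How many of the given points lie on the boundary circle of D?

Call the three points A, B, C in the order given.
Side lengths²: AB² = 13, AC² = 36, BC² = 73.
Since BC² = 73 ≥ 36 + 13 = 49, the angle opposite BC is not acute, so the smallest enclosing circle has BC as diameter.
Centre = midpoint of BC = (2, 1.5), r² = 73/4 = 18.25.
The points at distance exactly r from the centre are (6, 0), (-2, 3) — 2 points.

2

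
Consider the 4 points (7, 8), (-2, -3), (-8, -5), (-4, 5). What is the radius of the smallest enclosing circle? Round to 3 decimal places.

A smallest enclosing disk is always determined by at most three of the input points on its boundary.
The farthest pair is (7, 8)–(-8, -5) with squared distance 394. The circle on this segment as diameter has centre (-0.5, 1.5) and r² = 394/4 = 98.5.
Check (-2, -3): distance² to centre = 22.5 ≤ 98.5, so it lies inside.
All remaining points lie in this disk, and no smaller disk contains both endpoints, so this is the minimum enclosing circle.
r = √(98.5) ≈ 9.925.

9.925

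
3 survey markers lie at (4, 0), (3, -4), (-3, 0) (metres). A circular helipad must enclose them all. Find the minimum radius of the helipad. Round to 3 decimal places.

3.717

Call the three points A, B, C in the order given.
Side lengths²: AB² = 17, AC² = 49, BC² = 52.
Since BC² = 52 < 49 + 17 = 66, the triangle is acute, so the smallest enclosing circle is the circumcircle.
Circumcentre = (0.5, -1.25), r² = 13.8125.
r = √(13.8125) ≈ 3.717.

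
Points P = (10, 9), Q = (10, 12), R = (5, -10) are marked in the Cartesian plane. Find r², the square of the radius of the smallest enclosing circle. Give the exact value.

Side lengths²: PQ² = 9, PR² = 386, QR² = 509.
Since QR² = 509 ≥ 386 + 9 = 395, the angle opposite QR is not acute, so the smallest enclosing circle has QR as diameter.
Centre = midpoint of QR = (7.5, 1), r² = 509/4 = 127.25.

127.25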